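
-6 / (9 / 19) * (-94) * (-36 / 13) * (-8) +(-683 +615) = 342028 / 13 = 26309.85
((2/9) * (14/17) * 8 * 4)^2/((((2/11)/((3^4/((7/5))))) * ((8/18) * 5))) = 1419264/289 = 4910.95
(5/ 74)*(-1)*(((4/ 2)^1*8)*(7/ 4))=-1.89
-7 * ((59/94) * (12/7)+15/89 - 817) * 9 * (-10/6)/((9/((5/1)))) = -47585.74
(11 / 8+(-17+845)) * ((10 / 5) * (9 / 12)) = 19905 / 16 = 1244.06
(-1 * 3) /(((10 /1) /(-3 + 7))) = -6 /5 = -1.20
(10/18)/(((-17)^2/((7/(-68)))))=-35/176868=-0.00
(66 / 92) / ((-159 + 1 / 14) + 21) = -231 / 44413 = -0.01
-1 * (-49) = 49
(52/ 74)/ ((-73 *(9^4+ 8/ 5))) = -130/ 88627913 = -0.00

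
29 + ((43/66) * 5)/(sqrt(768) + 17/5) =43000 * sqrt(3)/624063 + 36177379/1248126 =29.10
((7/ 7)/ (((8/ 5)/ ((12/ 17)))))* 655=9825/ 34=288.97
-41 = -41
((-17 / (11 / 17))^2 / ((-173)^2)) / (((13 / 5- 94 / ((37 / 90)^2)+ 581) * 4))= 571701245 / 2719562273912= 0.00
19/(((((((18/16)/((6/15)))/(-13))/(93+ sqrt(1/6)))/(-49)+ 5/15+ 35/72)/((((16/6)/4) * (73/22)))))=8587804680 * sqrt(6)/1612741158469859+ 82714664866255968/1612741158469859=51.29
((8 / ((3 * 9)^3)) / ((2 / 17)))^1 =68 / 19683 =0.00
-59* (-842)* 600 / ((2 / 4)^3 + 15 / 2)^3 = 67235.06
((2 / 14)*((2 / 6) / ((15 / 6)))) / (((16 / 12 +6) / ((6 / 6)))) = 1 / 385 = 0.00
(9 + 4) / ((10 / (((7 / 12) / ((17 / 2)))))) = 91 / 1020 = 0.09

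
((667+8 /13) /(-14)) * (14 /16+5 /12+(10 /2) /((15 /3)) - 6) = 257477 /1456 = 176.84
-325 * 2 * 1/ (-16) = 325/ 8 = 40.62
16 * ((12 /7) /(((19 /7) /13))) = 2496 /19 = 131.37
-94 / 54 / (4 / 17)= -799 / 108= -7.40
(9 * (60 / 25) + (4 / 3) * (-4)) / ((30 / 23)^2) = 32269 / 3375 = 9.56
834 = 834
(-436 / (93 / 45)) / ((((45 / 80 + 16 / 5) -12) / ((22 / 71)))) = 11510400 / 1450459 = 7.94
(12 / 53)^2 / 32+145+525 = 3764069 / 5618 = 670.00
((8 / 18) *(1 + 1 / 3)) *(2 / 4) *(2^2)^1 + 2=86 / 27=3.19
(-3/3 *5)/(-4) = 5/4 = 1.25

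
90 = 90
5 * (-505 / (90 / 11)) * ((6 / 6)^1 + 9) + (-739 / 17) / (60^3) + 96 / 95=-3085.10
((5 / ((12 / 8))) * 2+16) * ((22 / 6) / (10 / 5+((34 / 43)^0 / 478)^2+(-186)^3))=-170906032 / 13232350632015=-0.00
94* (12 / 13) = 1128 / 13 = 86.77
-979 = -979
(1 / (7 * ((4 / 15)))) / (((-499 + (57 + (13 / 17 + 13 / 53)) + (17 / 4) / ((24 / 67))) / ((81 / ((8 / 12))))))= -39409740 / 259823431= -0.15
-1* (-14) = 14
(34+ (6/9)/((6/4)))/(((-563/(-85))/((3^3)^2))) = 2134350/563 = 3791.03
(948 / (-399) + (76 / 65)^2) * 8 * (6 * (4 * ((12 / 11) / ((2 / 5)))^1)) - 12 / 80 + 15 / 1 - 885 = -6915077877 / 4944940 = -1398.41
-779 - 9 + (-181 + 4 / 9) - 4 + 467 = -4550 / 9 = -505.56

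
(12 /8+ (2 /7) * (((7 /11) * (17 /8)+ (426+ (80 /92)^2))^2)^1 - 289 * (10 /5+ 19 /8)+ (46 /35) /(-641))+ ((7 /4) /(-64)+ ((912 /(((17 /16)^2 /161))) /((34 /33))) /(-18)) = 42124558386456329350187 /955453416478964480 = 44088.55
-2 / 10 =-1 / 5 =-0.20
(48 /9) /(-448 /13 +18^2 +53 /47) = 9776 /532791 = 0.02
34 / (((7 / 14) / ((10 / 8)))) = 85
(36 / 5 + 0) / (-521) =-36 / 2605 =-0.01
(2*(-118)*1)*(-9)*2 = 4248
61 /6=10.17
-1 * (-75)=75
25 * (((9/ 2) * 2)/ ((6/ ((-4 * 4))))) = -600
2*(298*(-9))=-5364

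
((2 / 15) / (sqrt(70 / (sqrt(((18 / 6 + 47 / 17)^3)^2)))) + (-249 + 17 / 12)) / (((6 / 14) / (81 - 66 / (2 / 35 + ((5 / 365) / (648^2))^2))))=4663781583433036417521 / 7516847348416652 - 307674584433818625996 * sqrt(595) / 13577305523077577675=619891.07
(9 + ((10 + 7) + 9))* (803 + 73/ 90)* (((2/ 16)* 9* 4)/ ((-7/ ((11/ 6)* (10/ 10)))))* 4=-795773/ 6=-132628.83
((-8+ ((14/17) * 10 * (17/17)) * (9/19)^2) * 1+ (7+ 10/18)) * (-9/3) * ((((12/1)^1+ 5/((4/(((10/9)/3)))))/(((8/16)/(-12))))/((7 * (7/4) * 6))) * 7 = 417324608/3479679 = 119.93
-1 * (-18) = 18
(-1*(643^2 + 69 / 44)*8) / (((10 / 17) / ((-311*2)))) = 38472071510 / 11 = 3497461046.36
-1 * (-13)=13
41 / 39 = 1.05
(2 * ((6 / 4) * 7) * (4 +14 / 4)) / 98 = 45 / 28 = 1.61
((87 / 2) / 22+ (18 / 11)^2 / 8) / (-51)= -373 / 8228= -0.05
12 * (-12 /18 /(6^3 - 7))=-8 /209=-0.04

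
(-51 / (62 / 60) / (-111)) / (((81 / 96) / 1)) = 5440 / 10323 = 0.53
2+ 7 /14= 5 /2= 2.50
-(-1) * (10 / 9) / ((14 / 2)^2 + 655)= 5 / 3168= 0.00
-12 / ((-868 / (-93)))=-9 / 7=-1.29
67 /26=2.58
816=816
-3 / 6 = -1 / 2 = -0.50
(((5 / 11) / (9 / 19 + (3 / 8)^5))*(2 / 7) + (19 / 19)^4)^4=735964567737209821505799647281 / 282955673932809345091804393521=2.60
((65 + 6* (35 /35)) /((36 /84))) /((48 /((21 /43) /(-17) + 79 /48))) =28200277 /5052672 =5.58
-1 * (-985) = 985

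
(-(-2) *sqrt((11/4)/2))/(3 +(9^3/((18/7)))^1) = sqrt(22)/573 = 0.01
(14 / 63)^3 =8 / 729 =0.01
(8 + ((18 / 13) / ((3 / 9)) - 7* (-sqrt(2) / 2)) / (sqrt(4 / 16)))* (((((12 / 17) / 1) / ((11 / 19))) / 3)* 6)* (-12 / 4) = -290016 / 2431 - 9576* sqrt(2) / 187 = -191.72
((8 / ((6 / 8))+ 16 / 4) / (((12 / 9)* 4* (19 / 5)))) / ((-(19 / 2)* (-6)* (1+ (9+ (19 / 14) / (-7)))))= 2695 / 2081526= 0.00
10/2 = 5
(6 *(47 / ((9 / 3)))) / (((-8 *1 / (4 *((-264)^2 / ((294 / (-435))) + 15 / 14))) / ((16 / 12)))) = 316648870 / 49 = 6462221.84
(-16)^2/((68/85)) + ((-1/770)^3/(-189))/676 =320.00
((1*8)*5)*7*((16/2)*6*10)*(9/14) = 86400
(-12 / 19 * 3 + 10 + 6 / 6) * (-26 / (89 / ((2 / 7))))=-8996 / 11837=-0.76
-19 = -19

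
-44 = -44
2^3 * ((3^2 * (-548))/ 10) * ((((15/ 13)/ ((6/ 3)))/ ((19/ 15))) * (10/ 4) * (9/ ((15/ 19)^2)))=-843372/ 13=-64874.77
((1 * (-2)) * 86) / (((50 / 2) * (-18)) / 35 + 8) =602 / 17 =35.41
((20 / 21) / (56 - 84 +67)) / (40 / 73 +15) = 292 / 185913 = 0.00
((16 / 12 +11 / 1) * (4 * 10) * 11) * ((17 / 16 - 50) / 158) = -531135 / 316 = -1680.81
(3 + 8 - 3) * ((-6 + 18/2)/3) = 8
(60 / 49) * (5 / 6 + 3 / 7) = 530 / 343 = 1.55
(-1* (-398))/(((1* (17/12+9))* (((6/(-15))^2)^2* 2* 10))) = 74.62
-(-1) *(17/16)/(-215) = -17/3440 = -0.00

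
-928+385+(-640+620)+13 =-550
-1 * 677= -677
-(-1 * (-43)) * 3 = -129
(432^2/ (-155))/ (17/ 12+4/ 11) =-24634368/ 36425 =-676.30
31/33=0.94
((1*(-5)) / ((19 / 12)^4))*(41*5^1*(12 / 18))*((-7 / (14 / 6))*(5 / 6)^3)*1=24600000 / 130321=188.76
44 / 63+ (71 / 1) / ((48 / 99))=148313 / 1008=147.14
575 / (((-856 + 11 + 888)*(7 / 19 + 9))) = 1.43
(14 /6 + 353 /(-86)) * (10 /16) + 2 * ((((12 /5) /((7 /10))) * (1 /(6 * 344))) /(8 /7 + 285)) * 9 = -4576423 /4134192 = -1.11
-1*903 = -903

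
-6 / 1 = -6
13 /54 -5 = -257 /54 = -4.76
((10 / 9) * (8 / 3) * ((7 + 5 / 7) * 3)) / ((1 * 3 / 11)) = 1760 / 7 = 251.43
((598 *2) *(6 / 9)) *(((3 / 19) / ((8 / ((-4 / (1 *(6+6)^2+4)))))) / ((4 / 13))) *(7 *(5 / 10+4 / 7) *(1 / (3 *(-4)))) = 19435 / 22496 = 0.86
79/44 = 1.80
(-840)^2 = 705600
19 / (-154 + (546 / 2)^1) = 19 / 119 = 0.16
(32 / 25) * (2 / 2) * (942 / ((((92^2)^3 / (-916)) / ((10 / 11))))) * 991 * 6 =-320664807 / 32567895580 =-0.01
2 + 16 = 18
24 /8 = 3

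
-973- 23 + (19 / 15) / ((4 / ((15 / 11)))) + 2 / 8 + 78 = -20181 / 22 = -917.32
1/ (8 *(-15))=-1/ 120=-0.01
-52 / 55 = -0.95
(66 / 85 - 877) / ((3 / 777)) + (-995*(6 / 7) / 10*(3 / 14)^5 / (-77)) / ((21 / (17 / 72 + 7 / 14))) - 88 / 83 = -25991461039823498193 / 114528609690880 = -226942.95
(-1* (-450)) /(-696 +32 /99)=-22275 /34436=-0.65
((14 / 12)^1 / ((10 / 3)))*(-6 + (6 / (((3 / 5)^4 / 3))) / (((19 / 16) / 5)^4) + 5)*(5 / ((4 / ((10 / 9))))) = 1791958948885 / 84448008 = 21219.67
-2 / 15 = -0.13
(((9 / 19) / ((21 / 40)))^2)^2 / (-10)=-20736000 / 312900721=-0.07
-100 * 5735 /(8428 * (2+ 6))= -143375 /16856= -8.51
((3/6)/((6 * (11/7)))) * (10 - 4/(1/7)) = -21/22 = -0.95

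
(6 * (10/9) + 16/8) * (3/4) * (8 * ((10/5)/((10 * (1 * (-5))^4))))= 52/3125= 0.02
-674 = -674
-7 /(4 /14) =-49 /2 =-24.50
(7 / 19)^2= 49 / 361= 0.14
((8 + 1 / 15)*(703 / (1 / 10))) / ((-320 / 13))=-1105819 / 480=-2303.79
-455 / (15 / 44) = -4004 / 3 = -1334.67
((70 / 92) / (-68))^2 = 1225 / 9784384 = 0.00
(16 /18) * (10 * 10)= 800 /9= 88.89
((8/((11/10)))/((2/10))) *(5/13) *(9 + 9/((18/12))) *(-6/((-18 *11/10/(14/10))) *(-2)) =-280000/1573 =-178.00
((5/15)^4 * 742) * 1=742/81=9.16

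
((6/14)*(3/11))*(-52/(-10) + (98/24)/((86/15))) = 91521/132440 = 0.69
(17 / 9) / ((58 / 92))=782 / 261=3.00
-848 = -848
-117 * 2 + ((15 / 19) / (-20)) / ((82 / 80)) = -182316 / 779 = -234.04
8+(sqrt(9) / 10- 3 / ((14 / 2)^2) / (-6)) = 2036 / 245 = 8.31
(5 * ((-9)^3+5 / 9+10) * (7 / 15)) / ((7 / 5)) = -32330 / 27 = -1197.41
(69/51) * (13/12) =299/204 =1.47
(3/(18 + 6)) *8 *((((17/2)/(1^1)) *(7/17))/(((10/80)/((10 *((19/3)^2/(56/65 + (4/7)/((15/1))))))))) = 11497850/921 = 12484.09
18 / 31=0.58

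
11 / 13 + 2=37 / 13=2.85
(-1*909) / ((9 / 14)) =-1414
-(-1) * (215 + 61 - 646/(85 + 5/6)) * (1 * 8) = 1106112/515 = 2147.79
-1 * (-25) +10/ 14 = 180/ 7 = 25.71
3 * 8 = 24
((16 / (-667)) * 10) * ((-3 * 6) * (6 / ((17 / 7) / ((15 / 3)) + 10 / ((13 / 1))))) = 7862400 / 380857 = 20.64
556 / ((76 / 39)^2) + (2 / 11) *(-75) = 2109009 / 15884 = 132.78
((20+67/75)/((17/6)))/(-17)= -3134/7225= -0.43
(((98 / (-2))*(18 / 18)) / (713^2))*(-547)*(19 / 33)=509257 / 16776177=0.03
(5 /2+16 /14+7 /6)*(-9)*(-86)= 26058 /7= 3722.57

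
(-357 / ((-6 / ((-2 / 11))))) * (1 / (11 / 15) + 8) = -12257 / 121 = -101.30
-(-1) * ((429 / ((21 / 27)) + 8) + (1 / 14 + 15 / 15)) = 7849 / 14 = 560.64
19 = 19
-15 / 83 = -0.18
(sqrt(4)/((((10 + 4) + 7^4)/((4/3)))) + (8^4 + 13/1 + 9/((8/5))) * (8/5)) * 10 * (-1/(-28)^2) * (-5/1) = 419.86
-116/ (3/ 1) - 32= -212/ 3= -70.67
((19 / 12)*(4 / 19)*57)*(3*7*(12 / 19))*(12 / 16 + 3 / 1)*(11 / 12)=3465 / 4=866.25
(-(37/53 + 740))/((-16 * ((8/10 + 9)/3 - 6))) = -588855/34768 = -16.94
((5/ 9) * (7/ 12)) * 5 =175/ 108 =1.62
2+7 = 9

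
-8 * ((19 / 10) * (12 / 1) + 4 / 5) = -944 / 5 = -188.80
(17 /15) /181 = 17 /2715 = 0.01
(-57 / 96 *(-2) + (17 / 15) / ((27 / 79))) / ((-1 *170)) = -29183 / 1101600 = -0.03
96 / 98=48 / 49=0.98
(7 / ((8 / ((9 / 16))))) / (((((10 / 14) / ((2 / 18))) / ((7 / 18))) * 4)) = 343 / 46080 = 0.01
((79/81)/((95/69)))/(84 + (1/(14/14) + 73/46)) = 83582/10216395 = 0.01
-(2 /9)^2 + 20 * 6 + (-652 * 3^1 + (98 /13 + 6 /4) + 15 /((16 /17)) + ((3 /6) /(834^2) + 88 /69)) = -13549894327445 /7486964784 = -1809.80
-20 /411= -0.05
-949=-949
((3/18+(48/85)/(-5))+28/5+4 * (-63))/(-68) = 628183/173400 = 3.62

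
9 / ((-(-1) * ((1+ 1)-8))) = -3 / 2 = -1.50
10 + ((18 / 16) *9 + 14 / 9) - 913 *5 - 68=-4611.32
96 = 96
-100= -100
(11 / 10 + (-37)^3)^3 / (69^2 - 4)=-129953273081796359 / 4757000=-27318325222.16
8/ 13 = 0.62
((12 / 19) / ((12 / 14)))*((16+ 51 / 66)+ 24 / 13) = 13.72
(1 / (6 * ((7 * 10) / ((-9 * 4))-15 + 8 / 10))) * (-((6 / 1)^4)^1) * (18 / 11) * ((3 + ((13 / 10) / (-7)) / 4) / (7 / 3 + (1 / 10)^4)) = 217037880000 / 7832005643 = 27.71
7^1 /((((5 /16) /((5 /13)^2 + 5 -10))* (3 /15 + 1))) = -45920 /507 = -90.57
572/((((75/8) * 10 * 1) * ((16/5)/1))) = 143/75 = 1.91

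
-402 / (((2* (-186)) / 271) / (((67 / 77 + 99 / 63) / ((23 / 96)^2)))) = 15729481728 / 1262723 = 12456.80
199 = 199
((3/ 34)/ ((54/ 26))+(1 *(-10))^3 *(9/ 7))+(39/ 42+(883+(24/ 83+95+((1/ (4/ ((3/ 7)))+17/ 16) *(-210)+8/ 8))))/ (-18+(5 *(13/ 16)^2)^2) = -114988541176505/ 82781250678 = -1389.07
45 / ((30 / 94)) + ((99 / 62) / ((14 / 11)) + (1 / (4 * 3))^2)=4445389 / 31248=142.26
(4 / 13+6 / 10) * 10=118 / 13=9.08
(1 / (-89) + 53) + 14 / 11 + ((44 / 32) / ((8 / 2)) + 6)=1898641 / 31328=60.61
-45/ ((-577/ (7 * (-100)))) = -31500/ 577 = -54.59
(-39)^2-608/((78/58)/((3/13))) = 239417/169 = 1416.67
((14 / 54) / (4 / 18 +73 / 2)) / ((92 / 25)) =175 / 91218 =0.00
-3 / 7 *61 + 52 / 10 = -733 / 35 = -20.94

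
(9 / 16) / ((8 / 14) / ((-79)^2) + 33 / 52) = 5111379 / 5767516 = 0.89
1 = 1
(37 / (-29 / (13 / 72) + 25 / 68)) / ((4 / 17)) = -139009 / 141659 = -0.98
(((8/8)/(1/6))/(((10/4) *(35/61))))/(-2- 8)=-0.42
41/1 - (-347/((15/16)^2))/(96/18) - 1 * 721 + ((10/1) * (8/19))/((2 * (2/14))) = -842512/1425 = -591.24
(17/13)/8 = 17/104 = 0.16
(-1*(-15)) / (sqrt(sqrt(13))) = 15*13^(3 / 4) / 13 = 7.90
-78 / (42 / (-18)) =234 / 7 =33.43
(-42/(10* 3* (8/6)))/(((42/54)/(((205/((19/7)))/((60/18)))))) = -23247/760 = -30.59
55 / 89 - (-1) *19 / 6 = 3.78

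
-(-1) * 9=9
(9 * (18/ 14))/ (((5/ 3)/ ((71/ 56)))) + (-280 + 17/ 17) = -270.20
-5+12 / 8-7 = -21 / 2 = -10.50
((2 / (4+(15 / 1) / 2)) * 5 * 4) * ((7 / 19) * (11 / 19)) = 6160 / 8303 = 0.74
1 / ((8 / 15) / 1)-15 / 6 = -5 / 8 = -0.62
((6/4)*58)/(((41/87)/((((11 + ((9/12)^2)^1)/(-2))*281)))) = -393474465/1312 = -299904.32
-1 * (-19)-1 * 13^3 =-2178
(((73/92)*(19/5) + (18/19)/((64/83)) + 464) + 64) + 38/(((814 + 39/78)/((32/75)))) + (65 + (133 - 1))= 1245943602203/1708495200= 729.26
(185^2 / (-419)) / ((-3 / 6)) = 68450 / 419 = 163.37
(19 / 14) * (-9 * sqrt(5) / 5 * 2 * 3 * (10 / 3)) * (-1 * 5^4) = 213750 * sqrt(5) / 7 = 68279.93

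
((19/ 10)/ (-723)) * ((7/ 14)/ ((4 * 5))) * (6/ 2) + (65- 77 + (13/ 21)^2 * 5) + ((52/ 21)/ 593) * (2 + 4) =-253587000347/ 25209853200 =-10.06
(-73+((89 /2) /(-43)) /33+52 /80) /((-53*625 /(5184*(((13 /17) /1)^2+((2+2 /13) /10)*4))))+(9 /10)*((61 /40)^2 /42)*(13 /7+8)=311503507511640291 /18460109668000000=16.87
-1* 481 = -481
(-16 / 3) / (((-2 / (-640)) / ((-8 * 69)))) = 942080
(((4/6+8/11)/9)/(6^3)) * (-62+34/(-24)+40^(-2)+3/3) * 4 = -6890731/38491200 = -0.18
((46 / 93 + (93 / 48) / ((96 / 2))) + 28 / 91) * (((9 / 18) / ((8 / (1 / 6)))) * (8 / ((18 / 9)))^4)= 260813 / 116064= 2.25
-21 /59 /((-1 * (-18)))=-7 /354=-0.02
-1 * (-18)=18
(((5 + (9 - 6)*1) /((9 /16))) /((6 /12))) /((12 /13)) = 832 /27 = 30.81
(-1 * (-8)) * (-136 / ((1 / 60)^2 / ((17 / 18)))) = -3699200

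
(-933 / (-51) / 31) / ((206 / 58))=9019 / 54281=0.17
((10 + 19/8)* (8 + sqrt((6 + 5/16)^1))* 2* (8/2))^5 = 59791797115273179* sqrt(101)/1024 + 20292425392676679/32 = 1220954821032660.18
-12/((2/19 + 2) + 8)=-19/16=-1.19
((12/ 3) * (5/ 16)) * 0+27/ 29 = 27/ 29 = 0.93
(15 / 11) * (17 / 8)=2.90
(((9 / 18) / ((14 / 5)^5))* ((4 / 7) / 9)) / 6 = 3125 / 101648736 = 0.00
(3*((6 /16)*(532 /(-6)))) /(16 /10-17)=285 /44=6.48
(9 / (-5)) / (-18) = 1 / 10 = 0.10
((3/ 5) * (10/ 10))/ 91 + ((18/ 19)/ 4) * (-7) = -28551/ 17290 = -1.65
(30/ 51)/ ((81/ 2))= 20/ 1377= 0.01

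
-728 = -728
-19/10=-1.90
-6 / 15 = -0.40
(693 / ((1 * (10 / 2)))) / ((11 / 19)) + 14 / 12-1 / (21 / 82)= 49699 / 210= 236.66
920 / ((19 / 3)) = 2760 / 19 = 145.26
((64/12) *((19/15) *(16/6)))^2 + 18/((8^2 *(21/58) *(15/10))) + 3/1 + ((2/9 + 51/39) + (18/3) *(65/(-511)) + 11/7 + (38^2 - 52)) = 1668219359081/968549400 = 1722.39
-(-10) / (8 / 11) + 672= 2743 / 4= 685.75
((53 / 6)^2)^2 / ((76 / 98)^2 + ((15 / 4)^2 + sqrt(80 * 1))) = 10672293187768849 / 16141391458641 - 2911171376593984 * sqrt(5) / 16141391458641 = 257.89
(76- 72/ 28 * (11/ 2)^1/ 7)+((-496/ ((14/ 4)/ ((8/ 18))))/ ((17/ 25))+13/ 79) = -10944764/ 592263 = -18.48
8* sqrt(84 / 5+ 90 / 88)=4* sqrt(215655) / 55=33.77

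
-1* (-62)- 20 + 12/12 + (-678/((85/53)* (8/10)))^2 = 322862797/1156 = 279293.08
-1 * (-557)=557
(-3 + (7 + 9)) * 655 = 8515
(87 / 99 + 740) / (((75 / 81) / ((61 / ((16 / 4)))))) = 13422501 / 1100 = 12202.27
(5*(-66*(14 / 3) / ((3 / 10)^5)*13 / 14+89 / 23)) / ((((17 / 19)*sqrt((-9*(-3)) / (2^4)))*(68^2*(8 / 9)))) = -62488945435*sqrt(3) / 878680224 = -123.18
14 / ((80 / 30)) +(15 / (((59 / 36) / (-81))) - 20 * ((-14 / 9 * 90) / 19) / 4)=-3135499 / 4484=-699.26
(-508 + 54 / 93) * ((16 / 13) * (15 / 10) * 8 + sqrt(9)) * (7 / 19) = -1956570 / 589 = -3321.85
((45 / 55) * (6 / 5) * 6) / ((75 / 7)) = 756 / 1375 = 0.55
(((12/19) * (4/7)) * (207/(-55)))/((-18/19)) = 552/385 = 1.43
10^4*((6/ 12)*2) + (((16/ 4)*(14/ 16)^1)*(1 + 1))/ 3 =30007/ 3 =10002.33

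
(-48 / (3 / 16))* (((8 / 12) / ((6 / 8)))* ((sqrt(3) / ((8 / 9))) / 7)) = -256* sqrt(3) / 7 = -63.34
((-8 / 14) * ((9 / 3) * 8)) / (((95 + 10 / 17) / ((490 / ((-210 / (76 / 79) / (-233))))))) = -75.04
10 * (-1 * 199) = -1990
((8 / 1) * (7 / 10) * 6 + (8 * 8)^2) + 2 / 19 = 392322 / 95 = 4129.71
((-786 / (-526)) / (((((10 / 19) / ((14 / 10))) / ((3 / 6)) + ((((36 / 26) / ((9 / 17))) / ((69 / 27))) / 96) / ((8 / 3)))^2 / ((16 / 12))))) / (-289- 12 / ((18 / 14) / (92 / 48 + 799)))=-0.00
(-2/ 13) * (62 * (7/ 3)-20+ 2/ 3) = -752/ 39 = -19.28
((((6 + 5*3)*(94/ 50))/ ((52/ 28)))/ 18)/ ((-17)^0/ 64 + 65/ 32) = 73696/ 127725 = 0.58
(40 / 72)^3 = 125 / 729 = 0.17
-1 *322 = -322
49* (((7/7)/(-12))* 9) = -147/4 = -36.75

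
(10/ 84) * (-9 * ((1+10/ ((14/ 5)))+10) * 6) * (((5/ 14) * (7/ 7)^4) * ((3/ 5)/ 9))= -765/ 343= -2.23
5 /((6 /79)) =395 /6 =65.83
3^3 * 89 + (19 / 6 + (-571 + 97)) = 1932.17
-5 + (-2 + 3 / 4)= -6.25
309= 309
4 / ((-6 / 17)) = -34 / 3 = -11.33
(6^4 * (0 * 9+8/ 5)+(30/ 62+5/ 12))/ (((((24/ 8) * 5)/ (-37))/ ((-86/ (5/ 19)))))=116640742759/ 69750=1672268.71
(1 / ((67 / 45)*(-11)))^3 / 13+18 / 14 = 46836281826 / 36428715323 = 1.29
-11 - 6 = -17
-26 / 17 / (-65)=2 / 85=0.02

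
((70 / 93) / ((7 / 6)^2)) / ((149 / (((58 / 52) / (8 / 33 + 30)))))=28710 / 209744171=0.00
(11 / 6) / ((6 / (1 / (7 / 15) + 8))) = 781 / 252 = 3.10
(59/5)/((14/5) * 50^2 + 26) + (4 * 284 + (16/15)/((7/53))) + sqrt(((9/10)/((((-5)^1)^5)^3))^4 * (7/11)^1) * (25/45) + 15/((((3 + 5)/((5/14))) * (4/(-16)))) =9 * sqrt(77)/204890966415405273437500 + 187121001/163940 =1141.40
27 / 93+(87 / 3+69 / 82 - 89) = -149643 / 2542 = -58.87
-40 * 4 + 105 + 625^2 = 390570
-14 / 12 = -7 / 6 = -1.17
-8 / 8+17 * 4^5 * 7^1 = 121855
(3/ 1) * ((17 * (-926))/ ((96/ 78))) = -306969/ 8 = -38371.12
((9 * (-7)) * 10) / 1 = -630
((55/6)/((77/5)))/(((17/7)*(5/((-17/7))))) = -5/42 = -0.12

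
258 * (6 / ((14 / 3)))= 2322 / 7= 331.71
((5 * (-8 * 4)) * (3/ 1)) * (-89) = 42720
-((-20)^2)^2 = -160000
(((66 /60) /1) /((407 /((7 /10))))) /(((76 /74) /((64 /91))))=8 /6175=0.00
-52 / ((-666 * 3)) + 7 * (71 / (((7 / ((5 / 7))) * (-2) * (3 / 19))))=-2245721 / 13986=-160.57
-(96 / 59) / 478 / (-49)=48 / 690949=0.00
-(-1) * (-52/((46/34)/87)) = -3343.83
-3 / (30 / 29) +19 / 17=-303 / 170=-1.78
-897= -897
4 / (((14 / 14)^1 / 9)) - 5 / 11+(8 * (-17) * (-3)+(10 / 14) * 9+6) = 35110 / 77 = 455.97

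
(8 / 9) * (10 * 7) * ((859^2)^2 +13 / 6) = 914706861874120 / 27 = 33878031921263.70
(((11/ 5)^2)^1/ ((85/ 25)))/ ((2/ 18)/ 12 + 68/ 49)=640332/ 628405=1.02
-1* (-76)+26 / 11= 862 / 11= 78.36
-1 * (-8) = 8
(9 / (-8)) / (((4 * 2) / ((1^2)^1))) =-9 / 64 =-0.14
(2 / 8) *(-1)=-0.25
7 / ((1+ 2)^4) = 7 / 81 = 0.09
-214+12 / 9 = -638 / 3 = -212.67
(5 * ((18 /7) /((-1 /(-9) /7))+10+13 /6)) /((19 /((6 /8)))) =275 /8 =34.38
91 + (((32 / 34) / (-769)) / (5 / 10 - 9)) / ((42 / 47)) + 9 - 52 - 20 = 130678460 / 4667061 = 28.00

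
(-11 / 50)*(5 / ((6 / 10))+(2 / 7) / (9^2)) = -51997 / 28350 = -1.83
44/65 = 0.68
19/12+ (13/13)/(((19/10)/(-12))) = -1079/228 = -4.73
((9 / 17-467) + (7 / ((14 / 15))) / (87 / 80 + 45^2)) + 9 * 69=141937583 / 918493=154.53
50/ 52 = 25/ 26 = 0.96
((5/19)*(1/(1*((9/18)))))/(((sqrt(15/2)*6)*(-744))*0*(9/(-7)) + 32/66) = 165/152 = 1.09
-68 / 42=-34 / 21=-1.62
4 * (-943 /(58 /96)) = -181056 /29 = -6243.31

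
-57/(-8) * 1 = 57/8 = 7.12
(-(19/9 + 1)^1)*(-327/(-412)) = -2.47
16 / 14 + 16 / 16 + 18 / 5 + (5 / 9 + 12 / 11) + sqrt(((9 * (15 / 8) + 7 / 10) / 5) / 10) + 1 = sqrt(3515) / 100 + 29069 / 3465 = 8.98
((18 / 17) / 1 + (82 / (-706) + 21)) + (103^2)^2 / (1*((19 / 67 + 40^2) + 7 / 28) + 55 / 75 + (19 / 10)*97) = 2716124886180382 / 43075051979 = 63055.64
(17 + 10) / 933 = 9 / 311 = 0.03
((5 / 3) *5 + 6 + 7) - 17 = 13 / 3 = 4.33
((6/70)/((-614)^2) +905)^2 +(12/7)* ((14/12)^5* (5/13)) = 150153637921430547651127/183331859931838800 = 819026.43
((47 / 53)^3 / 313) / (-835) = -103823 / 38909748335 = -0.00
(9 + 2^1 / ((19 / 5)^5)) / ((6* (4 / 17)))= 378949397 / 59426376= 6.38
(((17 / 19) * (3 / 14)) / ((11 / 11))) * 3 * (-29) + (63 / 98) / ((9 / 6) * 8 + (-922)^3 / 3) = -3477620377557 / 208484791592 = -16.68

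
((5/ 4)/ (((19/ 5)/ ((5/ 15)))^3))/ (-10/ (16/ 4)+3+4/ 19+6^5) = 125/ 1152153882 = 0.00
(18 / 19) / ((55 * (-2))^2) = 9 / 114950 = 0.00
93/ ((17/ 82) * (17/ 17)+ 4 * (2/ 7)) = 1722/ 25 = 68.88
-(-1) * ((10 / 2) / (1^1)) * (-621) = -3105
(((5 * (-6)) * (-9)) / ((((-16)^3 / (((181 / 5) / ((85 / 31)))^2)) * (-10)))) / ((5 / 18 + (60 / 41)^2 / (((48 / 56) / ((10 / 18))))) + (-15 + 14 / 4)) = -12860401412043 / 110074135040000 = -0.12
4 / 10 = 2 / 5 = 0.40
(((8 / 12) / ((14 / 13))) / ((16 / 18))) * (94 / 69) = 611 / 644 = 0.95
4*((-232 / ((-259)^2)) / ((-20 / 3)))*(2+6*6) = 26448 / 335405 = 0.08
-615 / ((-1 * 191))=615 / 191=3.22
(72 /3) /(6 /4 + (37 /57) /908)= 1242144 /77671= 15.99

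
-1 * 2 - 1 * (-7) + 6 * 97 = 587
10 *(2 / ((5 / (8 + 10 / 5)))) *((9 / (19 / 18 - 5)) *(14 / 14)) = -91.27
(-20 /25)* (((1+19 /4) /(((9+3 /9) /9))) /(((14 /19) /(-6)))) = 35397 /980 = 36.12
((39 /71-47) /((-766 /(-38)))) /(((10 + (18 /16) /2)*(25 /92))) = -92238464 /114890425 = -0.80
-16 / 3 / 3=-16 / 9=-1.78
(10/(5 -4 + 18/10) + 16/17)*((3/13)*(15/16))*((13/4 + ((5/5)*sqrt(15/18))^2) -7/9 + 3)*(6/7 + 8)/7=18894345/2425696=7.79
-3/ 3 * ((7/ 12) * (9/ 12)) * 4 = -7/ 4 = -1.75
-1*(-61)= 61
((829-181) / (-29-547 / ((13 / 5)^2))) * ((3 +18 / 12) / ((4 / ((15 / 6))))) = -22815 / 1376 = -16.58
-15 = -15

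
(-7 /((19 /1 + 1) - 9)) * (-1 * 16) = 112 /11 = 10.18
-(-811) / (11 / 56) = 45416 / 11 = 4128.73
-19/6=-3.17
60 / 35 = 12 / 7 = 1.71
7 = 7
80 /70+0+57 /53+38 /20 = 15279 /3710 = 4.12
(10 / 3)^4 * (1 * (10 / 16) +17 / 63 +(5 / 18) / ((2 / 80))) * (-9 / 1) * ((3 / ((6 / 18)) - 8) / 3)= -2521250 / 567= -4446.65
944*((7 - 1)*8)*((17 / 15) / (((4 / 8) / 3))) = 1540608 / 5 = 308121.60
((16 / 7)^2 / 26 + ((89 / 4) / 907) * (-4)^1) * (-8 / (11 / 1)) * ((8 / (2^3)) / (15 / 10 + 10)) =-950448 / 146173027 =-0.01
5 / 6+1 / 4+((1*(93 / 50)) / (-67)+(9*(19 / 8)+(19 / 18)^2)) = 25555493 / 1085400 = 23.54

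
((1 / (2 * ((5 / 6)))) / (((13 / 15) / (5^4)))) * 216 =1215000 / 13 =93461.54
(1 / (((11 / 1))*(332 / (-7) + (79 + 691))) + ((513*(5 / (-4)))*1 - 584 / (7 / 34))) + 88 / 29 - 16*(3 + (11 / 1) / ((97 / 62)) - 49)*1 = -2851.28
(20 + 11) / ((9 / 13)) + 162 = 1861 / 9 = 206.78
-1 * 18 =-18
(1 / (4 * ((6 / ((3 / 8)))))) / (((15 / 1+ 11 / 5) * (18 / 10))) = 25 / 49536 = 0.00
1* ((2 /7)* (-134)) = -268 /7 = -38.29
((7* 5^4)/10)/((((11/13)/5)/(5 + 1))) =170625/11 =15511.36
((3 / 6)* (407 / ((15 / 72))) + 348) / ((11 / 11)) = 6624 / 5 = 1324.80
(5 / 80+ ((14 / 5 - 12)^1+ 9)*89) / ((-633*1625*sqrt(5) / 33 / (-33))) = -515097*sqrt(5) / 137150000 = -0.01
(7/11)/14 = 1/22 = 0.05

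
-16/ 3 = -5.33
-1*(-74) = 74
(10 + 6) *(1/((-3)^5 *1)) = -16/243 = -0.07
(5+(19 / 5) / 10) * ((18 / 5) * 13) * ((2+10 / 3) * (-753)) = -126395568 / 125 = -1011164.54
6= 6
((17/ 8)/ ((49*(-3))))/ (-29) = 0.00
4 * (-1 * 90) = -360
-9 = -9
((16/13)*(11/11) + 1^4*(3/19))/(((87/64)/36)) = 263424/7163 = 36.78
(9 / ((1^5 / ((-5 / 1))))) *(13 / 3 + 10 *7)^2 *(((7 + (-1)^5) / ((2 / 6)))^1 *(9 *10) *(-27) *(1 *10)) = 108757323000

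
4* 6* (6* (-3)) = -432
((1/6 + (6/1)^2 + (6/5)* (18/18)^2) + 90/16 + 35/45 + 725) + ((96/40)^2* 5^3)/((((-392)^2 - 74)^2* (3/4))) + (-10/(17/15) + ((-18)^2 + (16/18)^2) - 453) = 8208342417681269/12993310365480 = 631.74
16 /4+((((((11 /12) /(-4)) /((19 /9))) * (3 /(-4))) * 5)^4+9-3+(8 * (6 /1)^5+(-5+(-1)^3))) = 136021842946145857 /2186423566336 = 62212.03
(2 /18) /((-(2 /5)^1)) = -5 /18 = -0.28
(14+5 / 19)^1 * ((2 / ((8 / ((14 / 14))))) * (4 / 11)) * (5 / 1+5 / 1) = 2710 / 209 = 12.97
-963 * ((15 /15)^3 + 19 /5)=-23112 /5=-4622.40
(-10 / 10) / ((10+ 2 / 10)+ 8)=-5 / 91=-0.05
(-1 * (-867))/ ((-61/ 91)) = -78897/ 61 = -1293.39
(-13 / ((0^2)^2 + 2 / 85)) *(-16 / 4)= 2210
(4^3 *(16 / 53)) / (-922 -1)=-1024 / 48919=-0.02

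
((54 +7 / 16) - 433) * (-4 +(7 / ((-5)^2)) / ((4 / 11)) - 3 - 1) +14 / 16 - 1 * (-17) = 4407811 / 1600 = 2754.88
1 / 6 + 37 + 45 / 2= 179 / 3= 59.67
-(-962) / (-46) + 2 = -435 / 23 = -18.91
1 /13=0.08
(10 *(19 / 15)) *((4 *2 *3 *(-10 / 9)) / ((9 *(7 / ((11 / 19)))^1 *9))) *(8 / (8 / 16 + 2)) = -5632 / 5103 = -1.10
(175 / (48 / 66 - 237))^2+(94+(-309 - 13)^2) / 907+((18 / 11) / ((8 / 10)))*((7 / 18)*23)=35923789190467 / 269570598308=133.26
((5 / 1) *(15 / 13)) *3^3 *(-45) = -7009.62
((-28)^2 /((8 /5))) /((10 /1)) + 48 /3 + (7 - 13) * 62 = -307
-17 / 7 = -2.43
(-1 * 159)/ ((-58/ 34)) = 2703/ 29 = 93.21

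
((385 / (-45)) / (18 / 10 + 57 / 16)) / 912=-35 / 20007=-0.00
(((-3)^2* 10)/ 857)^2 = 8100/ 734449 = 0.01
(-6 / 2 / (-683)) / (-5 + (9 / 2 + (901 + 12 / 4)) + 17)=6 / 1257403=0.00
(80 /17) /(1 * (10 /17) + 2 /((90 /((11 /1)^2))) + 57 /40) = 28800 /28777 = 1.00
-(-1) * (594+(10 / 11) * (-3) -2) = 6482 / 11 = 589.27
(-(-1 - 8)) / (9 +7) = 9 / 16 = 0.56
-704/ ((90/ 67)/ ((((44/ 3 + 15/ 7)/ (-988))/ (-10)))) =-1040644/ 1167075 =-0.89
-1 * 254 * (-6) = 1524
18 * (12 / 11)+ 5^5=34591 / 11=3144.64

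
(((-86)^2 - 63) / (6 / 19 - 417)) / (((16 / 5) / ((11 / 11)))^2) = -3483175 / 2026752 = -1.72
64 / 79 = 0.81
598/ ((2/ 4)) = 1196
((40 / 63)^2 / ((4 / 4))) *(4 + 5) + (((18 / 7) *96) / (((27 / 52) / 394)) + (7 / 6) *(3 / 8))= 1321750543 / 7056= 187322.92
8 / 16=1 / 2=0.50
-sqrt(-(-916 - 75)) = -sqrt(991) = -31.48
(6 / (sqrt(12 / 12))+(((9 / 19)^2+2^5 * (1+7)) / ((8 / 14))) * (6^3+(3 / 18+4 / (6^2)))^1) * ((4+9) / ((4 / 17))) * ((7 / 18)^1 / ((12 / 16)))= 2778393.89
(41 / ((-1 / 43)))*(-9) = 15867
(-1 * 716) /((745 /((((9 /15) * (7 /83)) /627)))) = -5012 /64617575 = -0.00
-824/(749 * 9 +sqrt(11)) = -2777292/22720535 +412 * sqrt(11)/22720535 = -0.12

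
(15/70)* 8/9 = 0.19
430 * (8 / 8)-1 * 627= -197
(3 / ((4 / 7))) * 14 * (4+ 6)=735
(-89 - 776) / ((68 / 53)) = -45845 / 68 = -674.19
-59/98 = -0.60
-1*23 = -23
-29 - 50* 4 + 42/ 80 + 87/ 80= -18191/ 80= -227.39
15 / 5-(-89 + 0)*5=448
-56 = -56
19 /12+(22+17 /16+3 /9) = 1199 /48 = 24.98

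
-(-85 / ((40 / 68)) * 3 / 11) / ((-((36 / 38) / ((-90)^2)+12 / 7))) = -25944975 / 1128677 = -22.99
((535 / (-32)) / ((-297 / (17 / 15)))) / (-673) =-1819 / 19188576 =-0.00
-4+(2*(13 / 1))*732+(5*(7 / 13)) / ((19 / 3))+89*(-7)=4546140 / 247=18405.43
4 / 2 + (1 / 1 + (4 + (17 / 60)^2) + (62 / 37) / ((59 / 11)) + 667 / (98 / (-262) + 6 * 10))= 1140479400757 / 61385086800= 18.58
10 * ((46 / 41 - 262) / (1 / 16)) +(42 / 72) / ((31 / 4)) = -159156193 / 3813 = -41740.41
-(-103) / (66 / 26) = 1339 / 33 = 40.58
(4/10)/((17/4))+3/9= 109/255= 0.43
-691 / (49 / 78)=-53898 / 49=-1099.96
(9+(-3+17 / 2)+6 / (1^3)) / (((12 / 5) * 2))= 205 / 48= 4.27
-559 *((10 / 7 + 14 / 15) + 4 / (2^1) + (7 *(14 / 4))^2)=-141950783 / 420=-337978.05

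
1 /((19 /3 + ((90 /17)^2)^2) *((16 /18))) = 2255067 /1587335192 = 0.00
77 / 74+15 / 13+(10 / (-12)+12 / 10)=18478 / 7215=2.56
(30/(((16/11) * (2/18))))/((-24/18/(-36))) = 40095/8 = 5011.88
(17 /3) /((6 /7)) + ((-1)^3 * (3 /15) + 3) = 847 /90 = 9.41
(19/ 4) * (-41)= -779/ 4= -194.75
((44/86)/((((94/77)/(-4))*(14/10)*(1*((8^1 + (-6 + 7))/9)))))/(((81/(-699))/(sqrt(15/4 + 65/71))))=1409650*sqrt(3763)/3874257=22.32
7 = 7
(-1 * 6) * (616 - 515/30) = -3593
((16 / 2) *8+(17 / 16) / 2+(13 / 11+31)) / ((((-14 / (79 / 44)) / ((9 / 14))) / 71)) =-1718524683 / 3035648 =-566.11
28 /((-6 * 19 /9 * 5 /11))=-462 /95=-4.86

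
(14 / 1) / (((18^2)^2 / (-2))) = -0.00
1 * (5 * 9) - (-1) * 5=50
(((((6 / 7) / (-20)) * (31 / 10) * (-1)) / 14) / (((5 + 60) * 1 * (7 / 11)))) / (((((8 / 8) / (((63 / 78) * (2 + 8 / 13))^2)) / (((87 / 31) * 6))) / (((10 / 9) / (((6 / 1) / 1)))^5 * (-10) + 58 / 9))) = 2130522117361 / 19183920312375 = 0.11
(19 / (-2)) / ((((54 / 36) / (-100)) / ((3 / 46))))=950 / 23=41.30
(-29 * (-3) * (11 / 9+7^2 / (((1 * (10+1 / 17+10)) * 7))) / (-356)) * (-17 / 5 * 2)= 1188623 / 455235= 2.61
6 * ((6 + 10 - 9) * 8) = 336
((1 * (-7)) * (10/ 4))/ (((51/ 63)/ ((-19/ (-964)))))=-13965/ 32776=-0.43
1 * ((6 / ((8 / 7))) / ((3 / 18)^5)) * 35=1428840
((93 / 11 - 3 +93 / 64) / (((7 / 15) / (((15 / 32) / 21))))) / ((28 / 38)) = 6929775 / 15454208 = 0.45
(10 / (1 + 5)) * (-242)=-1210 / 3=-403.33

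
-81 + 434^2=188275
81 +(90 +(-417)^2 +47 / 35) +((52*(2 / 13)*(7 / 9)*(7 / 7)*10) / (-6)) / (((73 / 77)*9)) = 108067841033 / 620865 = 174060.13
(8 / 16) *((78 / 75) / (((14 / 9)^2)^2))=85293 / 960400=0.09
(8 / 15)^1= 8 / 15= 0.53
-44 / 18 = -2.44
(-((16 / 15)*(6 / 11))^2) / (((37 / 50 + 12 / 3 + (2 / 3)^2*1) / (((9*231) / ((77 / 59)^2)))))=-1732368384 / 21736561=-79.70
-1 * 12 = -12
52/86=26/43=0.60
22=22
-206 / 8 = -103 / 4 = -25.75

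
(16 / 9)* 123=218.67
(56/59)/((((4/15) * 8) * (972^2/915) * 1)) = 10675/24774336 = 0.00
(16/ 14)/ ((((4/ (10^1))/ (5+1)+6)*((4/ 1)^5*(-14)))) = -15/ 1141504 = -0.00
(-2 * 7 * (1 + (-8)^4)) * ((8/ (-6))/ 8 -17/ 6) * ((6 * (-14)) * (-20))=289084320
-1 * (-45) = 45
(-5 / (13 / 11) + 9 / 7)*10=-2680 / 91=-29.45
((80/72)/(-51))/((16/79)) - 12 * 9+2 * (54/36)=-385955/3672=-105.11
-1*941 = -941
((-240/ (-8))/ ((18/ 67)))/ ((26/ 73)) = 24455/ 78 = 313.53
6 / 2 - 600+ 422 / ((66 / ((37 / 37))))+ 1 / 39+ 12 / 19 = -1602891 / 2717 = -589.95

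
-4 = -4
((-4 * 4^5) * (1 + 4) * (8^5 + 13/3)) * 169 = -340286935040/3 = -113428978346.67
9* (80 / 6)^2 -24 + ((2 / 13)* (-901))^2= 3513548 / 169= 20790.22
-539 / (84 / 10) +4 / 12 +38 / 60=-316 / 5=-63.20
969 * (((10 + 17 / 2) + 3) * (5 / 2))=208335 / 4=52083.75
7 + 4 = 11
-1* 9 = -9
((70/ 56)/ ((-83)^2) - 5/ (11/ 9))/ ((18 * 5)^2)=-247993/ 491047920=-0.00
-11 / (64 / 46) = -253 / 32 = -7.91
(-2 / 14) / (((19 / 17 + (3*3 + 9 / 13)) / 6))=-1326 / 16723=-0.08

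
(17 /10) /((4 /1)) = 17 /40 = 0.42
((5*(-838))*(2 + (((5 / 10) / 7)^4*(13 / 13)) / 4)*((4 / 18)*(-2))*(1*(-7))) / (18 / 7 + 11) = -42923617 / 22344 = -1921.04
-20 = -20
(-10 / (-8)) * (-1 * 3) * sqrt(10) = -15 * sqrt(10) / 4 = -11.86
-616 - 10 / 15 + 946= 988 / 3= 329.33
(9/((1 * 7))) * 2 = 18/7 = 2.57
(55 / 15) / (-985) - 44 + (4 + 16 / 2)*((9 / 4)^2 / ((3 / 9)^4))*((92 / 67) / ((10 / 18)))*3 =7215165436 / 197985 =36442.99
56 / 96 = 7 / 12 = 0.58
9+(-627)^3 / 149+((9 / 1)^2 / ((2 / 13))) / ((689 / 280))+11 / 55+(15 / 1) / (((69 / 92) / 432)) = -64970387033 / 39485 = -1645444.78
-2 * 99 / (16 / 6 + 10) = -297 / 19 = -15.63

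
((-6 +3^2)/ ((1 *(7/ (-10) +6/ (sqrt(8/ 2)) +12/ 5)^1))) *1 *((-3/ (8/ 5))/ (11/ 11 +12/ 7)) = -1575/ 3572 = -0.44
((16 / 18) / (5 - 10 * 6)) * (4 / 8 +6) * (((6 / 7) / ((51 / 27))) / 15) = -104 / 32725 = -0.00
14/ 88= 0.16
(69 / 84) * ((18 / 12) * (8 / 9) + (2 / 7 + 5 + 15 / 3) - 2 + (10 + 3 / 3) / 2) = 14605 / 1176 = 12.42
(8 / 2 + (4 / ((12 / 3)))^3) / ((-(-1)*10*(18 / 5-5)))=-5 / 14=-0.36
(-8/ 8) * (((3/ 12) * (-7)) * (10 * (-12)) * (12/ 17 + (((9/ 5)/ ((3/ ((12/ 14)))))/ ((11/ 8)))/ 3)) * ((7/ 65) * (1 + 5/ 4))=-513702/ 12155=-42.26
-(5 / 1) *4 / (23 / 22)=-440 / 23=-19.13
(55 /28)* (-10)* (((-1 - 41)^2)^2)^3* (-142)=84039698818091397427200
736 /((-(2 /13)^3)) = -202124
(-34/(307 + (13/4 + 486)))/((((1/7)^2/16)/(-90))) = 39168/13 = 3012.92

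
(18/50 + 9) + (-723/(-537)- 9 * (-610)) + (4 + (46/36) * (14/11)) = 5506.33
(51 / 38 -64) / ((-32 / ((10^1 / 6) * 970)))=5773925 / 1824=3165.53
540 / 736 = 135 / 184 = 0.73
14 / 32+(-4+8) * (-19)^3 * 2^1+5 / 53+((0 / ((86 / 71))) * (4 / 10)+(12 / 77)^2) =-275882206533 / 5027792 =-54871.44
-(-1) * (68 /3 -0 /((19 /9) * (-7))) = 68 /3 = 22.67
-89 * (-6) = 534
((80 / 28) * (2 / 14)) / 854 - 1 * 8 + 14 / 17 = -2552436 / 355691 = -7.18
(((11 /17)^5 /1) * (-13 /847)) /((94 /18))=-155727 /467132953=-0.00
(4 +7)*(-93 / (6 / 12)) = -2046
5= 5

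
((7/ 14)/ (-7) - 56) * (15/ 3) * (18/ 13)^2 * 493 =-313474050/ 1183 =-264982.29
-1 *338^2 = -114244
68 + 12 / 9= 208 / 3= 69.33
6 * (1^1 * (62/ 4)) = 93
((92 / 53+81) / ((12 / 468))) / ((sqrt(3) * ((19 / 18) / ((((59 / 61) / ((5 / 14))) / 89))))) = 169510068 * sqrt(3) / 5467003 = 53.70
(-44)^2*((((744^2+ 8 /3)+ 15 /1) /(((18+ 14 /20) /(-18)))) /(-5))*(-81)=-284092598592 /17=-16711329328.94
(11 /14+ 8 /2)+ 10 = 207 /14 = 14.79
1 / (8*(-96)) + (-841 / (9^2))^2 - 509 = -401.20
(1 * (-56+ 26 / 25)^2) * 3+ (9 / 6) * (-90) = 5579253 / 625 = 8926.80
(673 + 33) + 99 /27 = 2129 /3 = 709.67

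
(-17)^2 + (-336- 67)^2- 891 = 161807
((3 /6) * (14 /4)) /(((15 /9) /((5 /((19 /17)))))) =357 /76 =4.70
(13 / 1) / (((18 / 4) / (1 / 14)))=13 / 63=0.21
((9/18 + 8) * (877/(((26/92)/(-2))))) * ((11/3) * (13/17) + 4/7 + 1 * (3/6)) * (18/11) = -334878942/1001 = -334544.40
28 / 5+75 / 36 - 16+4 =-4.32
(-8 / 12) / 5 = -2 / 15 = -0.13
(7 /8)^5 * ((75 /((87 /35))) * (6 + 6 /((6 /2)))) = 14706125 /118784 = 123.81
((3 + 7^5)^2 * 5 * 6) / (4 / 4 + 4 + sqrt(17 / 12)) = 508636980000 / 283 - 16954566000 * sqrt(51) / 283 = 1369459930.65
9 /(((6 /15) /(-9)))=-405 /2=-202.50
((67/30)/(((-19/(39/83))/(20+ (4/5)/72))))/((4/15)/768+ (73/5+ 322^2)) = -0.00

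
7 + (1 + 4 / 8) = 17 / 2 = 8.50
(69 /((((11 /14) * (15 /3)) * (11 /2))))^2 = 10.20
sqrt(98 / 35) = sqrt(70) / 5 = 1.67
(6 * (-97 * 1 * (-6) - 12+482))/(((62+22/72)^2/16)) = 130885632/5031049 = 26.02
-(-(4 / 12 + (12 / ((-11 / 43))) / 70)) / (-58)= 389 / 66990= 0.01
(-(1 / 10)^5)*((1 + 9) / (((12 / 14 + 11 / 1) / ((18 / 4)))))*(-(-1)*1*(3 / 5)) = -189 / 8300000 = -0.00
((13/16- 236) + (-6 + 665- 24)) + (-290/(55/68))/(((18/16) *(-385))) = 244326487/609840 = 400.64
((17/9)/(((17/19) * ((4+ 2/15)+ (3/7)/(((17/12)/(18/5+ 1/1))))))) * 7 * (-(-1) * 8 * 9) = 192.58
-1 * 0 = 0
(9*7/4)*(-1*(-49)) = 3087/4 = 771.75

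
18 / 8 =9 / 4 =2.25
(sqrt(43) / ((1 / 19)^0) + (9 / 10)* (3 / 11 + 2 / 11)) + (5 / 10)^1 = 10 / 11 + sqrt(43) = 7.47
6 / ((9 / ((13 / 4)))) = 13 / 6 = 2.17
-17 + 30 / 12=-29 / 2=-14.50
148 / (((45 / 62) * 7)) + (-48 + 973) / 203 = 307729 / 9135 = 33.69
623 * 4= 2492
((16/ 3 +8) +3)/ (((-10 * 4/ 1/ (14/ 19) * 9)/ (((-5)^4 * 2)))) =-42875/ 1026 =-41.79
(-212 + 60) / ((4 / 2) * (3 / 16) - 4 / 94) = -457.22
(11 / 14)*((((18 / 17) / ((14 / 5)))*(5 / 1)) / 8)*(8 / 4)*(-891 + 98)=-1962675 / 6664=-294.52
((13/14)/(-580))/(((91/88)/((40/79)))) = -0.00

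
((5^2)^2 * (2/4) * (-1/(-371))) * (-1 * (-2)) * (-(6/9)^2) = -2500/3339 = -0.75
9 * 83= 747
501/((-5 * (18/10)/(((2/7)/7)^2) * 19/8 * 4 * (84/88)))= -29392/2873997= -0.01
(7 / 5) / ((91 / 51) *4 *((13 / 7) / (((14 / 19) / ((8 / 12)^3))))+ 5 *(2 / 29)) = 1956717 / 7931470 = 0.25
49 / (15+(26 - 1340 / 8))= -98 / 253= -0.39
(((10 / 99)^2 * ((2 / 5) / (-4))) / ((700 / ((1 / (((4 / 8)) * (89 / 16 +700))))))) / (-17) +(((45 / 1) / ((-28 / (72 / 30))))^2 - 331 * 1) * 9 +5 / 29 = -38019849545011177 / 13364073818865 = -2844.93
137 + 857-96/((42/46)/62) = -38674/7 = -5524.86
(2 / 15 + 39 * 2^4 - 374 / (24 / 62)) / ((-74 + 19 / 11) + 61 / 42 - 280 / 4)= 790097 / 325295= 2.43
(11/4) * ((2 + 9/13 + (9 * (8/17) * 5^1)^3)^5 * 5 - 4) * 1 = 4520979139665046730095753741102644718863317769/4251190568256936140921396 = 1063461886047307615563.42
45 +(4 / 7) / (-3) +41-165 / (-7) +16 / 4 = 2381 / 21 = 113.38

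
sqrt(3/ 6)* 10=5* sqrt(2)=7.07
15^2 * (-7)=-1575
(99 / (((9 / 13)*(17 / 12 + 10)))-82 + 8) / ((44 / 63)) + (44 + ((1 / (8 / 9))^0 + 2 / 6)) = -385975 / 9042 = -42.69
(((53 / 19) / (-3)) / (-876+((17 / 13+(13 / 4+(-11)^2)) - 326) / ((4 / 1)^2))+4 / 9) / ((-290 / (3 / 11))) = -28157834 / 67209368325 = -0.00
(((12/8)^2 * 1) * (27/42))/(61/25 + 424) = 2025/597016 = 0.00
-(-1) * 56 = 56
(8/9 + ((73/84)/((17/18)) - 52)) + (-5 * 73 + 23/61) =-54200413/130662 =-414.81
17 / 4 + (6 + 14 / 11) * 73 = 23547 / 44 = 535.16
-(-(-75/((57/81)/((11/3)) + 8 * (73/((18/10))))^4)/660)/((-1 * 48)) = 6655/31221993535810752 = 0.00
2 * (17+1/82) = 1395/41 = 34.02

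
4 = 4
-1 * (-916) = 916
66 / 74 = 33 / 37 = 0.89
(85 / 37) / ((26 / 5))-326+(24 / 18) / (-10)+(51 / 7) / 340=-65791877 / 202020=-325.67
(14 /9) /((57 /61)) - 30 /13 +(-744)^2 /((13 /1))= 283959680 /6669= 42579.05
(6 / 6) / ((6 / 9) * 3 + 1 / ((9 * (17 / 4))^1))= 153 / 310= 0.49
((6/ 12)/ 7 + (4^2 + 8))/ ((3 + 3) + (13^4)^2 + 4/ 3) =1011/ 34260690590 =0.00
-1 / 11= -0.09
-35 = -35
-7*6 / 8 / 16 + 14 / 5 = 791 / 320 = 2.47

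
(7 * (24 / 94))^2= 7056 / 2209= 3.19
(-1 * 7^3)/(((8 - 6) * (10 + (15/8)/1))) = -1372/95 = -14.44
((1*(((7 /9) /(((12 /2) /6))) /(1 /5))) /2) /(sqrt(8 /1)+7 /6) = -245 /717+140*sqrt(2) /239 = 0.49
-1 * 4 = -4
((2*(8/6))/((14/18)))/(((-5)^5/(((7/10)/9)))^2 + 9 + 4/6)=504/237304688921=0.00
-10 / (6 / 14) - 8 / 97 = -6814 / 291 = -23.42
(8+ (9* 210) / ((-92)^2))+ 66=314113 / 4232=74.22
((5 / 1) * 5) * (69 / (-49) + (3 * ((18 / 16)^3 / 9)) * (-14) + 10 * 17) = 50786675 / 12544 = 4048.68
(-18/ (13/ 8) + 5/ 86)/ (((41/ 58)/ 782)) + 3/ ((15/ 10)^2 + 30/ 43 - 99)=-1538496085042/ 126214933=-12189.49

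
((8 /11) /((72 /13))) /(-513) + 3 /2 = 152335 /101574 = 1.50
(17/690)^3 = 4913/328509000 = 0.00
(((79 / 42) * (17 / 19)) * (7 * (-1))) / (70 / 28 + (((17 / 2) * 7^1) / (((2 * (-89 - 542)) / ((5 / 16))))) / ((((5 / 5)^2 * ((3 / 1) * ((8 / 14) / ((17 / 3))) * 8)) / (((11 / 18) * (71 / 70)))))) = -93719310336 / 19858293023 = -4.72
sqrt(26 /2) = sqrt(13) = 3.61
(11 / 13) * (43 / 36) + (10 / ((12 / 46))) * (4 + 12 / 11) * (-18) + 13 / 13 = -18073169 / 5148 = -3510.72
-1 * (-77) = 77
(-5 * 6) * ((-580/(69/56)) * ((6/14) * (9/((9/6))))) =835200/23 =36313.04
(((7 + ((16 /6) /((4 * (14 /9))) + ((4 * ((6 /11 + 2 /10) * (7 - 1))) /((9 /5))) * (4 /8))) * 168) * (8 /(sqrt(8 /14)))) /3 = 91648 * sqrt(7) /33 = 7347.81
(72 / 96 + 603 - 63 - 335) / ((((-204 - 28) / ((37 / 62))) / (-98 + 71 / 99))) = 293273581 / 5696064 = 51.49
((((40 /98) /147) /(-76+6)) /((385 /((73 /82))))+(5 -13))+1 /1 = -5571268468 /795895485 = -7.00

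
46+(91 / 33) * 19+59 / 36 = 39613 / 396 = 100.03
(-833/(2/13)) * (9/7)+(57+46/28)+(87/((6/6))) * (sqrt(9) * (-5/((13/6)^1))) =-682970/91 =-7505.16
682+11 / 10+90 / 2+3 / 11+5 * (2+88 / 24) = 249713 / 330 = 756.71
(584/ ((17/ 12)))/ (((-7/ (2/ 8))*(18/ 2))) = -584/ 357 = -1.64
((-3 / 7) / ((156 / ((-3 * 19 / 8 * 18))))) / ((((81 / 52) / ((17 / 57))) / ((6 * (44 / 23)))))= 374 / 483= 0.77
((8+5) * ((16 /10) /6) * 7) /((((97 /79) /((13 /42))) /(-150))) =-917.59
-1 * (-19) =19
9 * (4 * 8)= 288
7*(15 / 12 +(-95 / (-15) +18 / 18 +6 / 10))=3857 / 60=64.28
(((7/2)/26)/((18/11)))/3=77/2808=0.03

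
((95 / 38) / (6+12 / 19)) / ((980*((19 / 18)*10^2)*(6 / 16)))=1 / 102900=0.00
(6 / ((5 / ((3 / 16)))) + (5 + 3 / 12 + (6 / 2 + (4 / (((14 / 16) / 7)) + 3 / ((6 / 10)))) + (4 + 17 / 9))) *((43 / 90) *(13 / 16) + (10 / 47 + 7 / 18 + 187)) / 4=2413.97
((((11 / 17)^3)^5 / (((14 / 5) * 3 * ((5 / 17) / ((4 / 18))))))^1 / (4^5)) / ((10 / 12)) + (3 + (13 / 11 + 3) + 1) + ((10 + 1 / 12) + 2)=6053519666413312062980161 / 298715734542502000120320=20.27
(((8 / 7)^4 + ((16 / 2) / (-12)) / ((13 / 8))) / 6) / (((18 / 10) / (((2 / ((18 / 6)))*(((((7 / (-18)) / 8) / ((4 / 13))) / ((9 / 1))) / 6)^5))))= -0.00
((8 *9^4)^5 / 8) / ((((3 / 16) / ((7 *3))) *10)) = 2788676672336642100658176 / 5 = 557735334467328420131635.20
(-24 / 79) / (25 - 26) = 24 / 79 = 0.30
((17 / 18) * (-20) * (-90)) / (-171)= -1700 / 171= -9.94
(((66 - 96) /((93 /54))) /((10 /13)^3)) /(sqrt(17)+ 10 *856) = -50777064 /11357405365+ 59319 *sqrt(17) /113574053650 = -0.00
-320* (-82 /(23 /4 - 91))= -307.80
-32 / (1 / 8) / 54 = -128 / 27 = -4.74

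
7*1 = 7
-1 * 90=-90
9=9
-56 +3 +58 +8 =13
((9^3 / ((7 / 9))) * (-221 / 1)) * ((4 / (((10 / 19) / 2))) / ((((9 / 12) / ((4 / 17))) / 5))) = -34572096 / 7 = -4938870.86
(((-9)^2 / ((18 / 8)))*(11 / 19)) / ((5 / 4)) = 1584 / 95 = 16.67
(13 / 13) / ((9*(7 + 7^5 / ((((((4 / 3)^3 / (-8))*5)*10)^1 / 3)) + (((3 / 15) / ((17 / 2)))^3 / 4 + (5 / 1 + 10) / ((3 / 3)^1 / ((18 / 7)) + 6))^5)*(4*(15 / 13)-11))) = 116946277059623999041672356933593750000 / 22344232032083556037278696615481577855855223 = 0.00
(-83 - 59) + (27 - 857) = -972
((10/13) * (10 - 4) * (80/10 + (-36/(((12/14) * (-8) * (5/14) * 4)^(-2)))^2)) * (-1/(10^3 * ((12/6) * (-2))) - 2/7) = -206210760001843179/13114922275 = -15723368.82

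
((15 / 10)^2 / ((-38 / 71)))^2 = 408321 / 23104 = 17.67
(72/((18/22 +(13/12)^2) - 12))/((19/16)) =-1824768/301207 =-6.06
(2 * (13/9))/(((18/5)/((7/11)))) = 455/891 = 0.51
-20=-20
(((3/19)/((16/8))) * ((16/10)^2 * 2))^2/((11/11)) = 36864/225625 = 0.16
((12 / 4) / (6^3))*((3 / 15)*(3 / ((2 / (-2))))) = -1 / 120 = -0.01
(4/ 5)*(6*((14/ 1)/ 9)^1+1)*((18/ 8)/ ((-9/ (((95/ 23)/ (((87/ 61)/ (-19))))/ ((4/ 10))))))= 3413255/ 12006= 284.30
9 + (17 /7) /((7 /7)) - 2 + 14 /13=956 /91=10.51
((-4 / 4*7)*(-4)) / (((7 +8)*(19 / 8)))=0.79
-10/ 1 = -10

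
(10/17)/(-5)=-2/17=-0.12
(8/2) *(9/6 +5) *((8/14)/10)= 52/35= 1.49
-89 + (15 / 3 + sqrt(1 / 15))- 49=-133 + sqrt(15) / 15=-132.74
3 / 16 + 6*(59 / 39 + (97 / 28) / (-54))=116357 / 13104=8.88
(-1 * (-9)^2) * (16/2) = -648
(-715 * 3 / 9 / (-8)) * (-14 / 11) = -455 / 12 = -37.92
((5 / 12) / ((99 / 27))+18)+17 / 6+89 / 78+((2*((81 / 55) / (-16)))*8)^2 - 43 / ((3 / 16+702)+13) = 130661534363 / 5399951700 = 24.20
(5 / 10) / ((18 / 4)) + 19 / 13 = 184 / 117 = 1.57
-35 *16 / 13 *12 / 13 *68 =-456960 / 169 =-2703.91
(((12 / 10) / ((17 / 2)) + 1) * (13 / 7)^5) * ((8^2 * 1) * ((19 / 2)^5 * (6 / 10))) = 535066487536074 / 7142975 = 74908072.27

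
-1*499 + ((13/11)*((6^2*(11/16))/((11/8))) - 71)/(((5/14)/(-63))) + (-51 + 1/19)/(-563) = 4867284513/588335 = 8272.98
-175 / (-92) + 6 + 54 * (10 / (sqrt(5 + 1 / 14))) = 727 / 92 + 540 * sqrt(994) / 71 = 247.69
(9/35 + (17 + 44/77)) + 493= 17879/35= 510.83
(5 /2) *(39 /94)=195 /188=1.04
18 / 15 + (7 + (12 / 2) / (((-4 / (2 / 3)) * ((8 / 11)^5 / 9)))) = -5903807 / 163840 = -36.03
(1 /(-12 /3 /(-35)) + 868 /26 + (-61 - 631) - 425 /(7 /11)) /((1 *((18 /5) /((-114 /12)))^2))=-4328850275 /471744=-9176.27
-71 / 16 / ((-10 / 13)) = 923 / 160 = 5.77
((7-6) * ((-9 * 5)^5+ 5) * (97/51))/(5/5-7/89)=-796515629980/2091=-380925695.83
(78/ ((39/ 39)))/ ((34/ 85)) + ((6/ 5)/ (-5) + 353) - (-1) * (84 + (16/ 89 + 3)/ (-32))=44974237/ 71200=631.66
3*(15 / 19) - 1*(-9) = 216 / 19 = 11.37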